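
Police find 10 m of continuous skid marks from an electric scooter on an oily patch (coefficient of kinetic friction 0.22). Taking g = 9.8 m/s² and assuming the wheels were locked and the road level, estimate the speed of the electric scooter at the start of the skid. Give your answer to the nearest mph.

Initial speed ≈ 15 mph

Deceleration a = μg = 0.22 × 9.8 = 2.156 m/s².
v = √(2a·d) = √(2 × 2.156 × 10) = √43.120 = 6.5666 m/s.
= 6.5666 ÷ 0.44704 = 14.689 mph.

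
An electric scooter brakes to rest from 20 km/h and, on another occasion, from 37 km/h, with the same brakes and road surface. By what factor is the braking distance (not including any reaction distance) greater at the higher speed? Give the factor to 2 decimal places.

Braking distance d = v²/(2a), so with a fixed, d ∝ v².
Factor = (37/20)² = 1.8500² = 3.4225.

Factor ≈ 3.42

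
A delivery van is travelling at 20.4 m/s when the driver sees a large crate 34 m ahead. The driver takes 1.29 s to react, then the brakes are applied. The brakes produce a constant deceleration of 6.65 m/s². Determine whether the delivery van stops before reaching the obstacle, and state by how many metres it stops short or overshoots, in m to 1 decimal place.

No — it overshoots by 23.6 m

Reaction distance = 20.4000 × 1.29 = 26.316 m.
Braking distance = v²/(2a) = 416.160 / 13.300 = 31.290 m.
Total stopping distance = 26.316 + 31.290 = 57.606 m, vs 34 m available — it cannot stop in time and overshoots by 57.606 − 34 = 23.606 m.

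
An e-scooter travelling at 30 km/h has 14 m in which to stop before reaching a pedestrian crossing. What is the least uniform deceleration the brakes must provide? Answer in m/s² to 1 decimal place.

Required deceleration ≈ 2.5 m/s²

30 km/h ÷ 3.6 = 8.3333 m/s.
v² = 2a·d ⇒ a = v²/(2d) = 8.3333² / (2 × 14.000) = 69.444 / 28.000 = 2.4801 m/s².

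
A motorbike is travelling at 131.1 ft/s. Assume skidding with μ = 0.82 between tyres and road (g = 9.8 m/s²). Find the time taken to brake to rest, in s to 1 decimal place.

Braking time ≈ 5.0 s

131.1 ft/s × 0.3048 = 39.9593 m/s.
a = μg = 0.82 × 9.8 = 8.036 m/s².
Braking time = v/a = 39.9593 / 8.036 = 4.973 s.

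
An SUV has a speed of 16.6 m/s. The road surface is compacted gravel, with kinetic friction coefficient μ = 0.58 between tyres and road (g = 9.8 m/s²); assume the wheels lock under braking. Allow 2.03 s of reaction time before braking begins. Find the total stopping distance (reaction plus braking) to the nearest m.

Total stopping distance ≈ 58 m

a = μg = 0.58 × 9.8 = 5.684 m/s².
Reaction distance = v·t_r = 16.6000 × 2.03 = 33.698 m.
Braking distance = v²/(2a) = 16.6000² / (2 × 5.684) = 275.560 / 11.368 = 24.240 m.
Total = 33.698 + 24.240 = 57.938 m.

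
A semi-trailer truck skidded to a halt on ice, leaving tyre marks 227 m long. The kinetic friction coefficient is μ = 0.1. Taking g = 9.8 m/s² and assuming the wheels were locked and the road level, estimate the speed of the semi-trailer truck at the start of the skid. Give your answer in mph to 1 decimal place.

Deceleration a = μg = 0.1 × 9.8 = 0.980 m/s².
v = √(2a·d) = √(2 × 0.980 × 227) = √444.920 = 21.0931 m/s.
= 21.0931 ÷ 0.44704 = 47.184 mph.

Initial speed ≈ 47.2 mph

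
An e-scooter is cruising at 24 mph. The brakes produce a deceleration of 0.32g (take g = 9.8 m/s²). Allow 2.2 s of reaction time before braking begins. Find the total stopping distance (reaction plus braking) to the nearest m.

Total stopping distance ≈ 42 m

24 mph × 0.44704 = 10.7290 m/s.
a = 0.32 × 9.8 = 3.136 m/s².
Reaction distance = v·t_r = 10.7290 × 2.2 = 23.604 m.
Braking distance = v²/(2a) = 10.7290² / (2 × 3.136) = 115.111 / 6.272 = 18.353 m.
Total = 23.604 + 18.353 = 41.957 m.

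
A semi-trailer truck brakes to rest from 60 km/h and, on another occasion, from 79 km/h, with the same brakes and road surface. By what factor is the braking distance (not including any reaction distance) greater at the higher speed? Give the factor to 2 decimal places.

Factor ≈ 1.73

Braking distance d = v²/(2a), so with a fixed, d ∝ v².
Factor = (79/60)² = 1.3167² = 1.7337.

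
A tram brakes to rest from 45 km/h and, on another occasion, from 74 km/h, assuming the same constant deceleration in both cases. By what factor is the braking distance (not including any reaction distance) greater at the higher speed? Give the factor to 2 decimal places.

Factor ≈ 2.70

Braking distance d = v²/(2a), so with a fixed, d ∝ v².
Factor = (74/45)² = 1.6444² = 2.7041.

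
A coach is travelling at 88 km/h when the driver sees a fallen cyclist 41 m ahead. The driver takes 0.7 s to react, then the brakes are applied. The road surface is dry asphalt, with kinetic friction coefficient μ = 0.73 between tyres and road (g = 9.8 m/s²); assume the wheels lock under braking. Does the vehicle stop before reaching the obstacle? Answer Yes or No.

No

88 km/h ÷ 3.6 = 24.4444 m/s.
a = μg = 0.73 × 9.8 = 7.154 m/s².
Reaction distance = 24.4444 × 0.7 = 17.111 m.
Braking distance = v²/(2a) = 597.529 / 14.308 = 41.762 m.
Total stopping distance = 17.111 + 41.762 = 58.873 m, vs 41 m available — it cannot stop in time and overshoots by 58.873 − 41 = 17.873 m.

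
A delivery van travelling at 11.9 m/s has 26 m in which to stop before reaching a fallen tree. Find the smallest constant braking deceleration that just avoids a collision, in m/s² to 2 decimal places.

v² = 2a·d ⇒ a = v²/(2d) = 11.9000² / (2 × 26.000) = 141.610 / 52.000 = 2.7233 m/s².

Required deceleration ≈ 2.72 m/s²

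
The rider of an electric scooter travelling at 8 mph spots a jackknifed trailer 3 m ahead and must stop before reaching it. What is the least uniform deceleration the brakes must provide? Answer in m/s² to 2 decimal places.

Required deceleration ≈ 2.13 m/s²

8 mph × 0.44704 = 3.5763 m/s.
v² = 2a·d ⇒ a = v²/(2d) = 3.5763² / (2 × 3.000) = 12.790 / 6.000 = 2.1317 m/s².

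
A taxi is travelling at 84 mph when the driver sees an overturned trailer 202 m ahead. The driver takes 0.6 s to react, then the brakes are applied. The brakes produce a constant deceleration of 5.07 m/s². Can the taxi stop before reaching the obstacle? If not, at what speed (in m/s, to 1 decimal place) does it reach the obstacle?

84 mph × 0.44704 = 37.5514 m/s.
Reaction distance = 37.5514 × 0.6 = 22.531 m.
Braking distance = v²/(2a) = 1410.108 / 10.140 = 139.064 m.
Total stopping distance = 22.531 + 139.064 = 161.595 m, vs 202 m available — it stops with 202 − 161.595 = 40.405 m to spare.

Yes — it stops about 40.4 m short of the obstacle, so it never reaches it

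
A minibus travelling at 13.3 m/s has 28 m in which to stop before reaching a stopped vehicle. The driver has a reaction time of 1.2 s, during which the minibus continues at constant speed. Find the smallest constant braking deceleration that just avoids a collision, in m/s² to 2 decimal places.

Distance covered during reaction = 13.3000 × 1.2 = 15.960 m.
Distance available for braking: 28 − 15.960 = 12.040 m.
v² = 2a·d ⇒ a = v²/(2d) = 13.3000² / (2 × 12.040) = 176.890 / 24.080 = 7.3459 m/s².

Required deceleration ≈ 7.35 m/s²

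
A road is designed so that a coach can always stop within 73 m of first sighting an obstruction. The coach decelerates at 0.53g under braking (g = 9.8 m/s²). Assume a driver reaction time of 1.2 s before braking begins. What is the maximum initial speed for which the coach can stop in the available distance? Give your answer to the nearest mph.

a = 0.53 × 9.8 = 5.194 m/s².
Stopping distance: v·t_r + v²/(2a) = 73 with t_r = 1.2 s and a = 5.194 m/s².
So v² + 12.466 v − 758.32 = 0.
Positive root: v = −a·t_r + √((a·t_r)² + 2a·d) = −6.233 + √(38.850 + 758.32) = 22.0012 m/s.
22.0012 m/s ÷ 0.44704 = 49.215 mph.

Maximum speed ≈ 49 mph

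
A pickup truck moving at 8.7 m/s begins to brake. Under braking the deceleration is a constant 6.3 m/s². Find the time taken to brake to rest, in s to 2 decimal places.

Braking time = v/a = 8.7000 / 6.300 = 1.381 s.

Braking time ≈ 1.38 s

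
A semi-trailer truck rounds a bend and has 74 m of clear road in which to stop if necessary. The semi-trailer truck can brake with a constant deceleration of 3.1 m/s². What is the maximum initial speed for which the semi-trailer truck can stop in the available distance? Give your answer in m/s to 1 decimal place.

Maximum speed ≈ 21.4 m/s

v²/(2a) = d ⇒ v = √(2 × 3.100 × 74) = √458.80 = 21.4196 m/s.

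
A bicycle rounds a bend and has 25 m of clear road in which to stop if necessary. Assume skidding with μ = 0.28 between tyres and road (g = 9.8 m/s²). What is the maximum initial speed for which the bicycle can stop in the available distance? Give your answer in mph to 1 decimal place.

Maximum speed ≈ 26.2 mph

a = μg = 0.28 × 9.8 = 2.744 m/s².
v²/(2a) = d ⇒ v = √(2 × 2.744 × 25) = √137.20 = 11.7132 m/s.
11.7132 m/s ÷ 0.44704 = 26.202 mph.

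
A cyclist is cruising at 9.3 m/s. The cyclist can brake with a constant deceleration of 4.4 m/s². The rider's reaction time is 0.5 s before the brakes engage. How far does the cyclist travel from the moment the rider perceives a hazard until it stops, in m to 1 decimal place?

Reaction distance = v·t_r = 9.3000 × 0.5 = 4.650 m.
Braking distance = v²/(2a) = 9.3000² / (2 × 4.400) = 86.490 / 8.800 = 9.828 m.
Total = 4.650 + 9.828 = 14.478 m.

Total stopping distance ≈ 14.5 m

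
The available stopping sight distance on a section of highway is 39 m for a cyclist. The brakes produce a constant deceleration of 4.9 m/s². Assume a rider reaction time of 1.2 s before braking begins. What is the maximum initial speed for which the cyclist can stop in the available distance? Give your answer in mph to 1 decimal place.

Maximum speed ≈ 32.5 mph

Stopping distance: v·t_r + v²/(2a) = 39 with t_r = 1.2 s and a = 4.900 m/s².
So v² + 11.760 v − 382.20 = 0.
Positive root: v = −a·t_r + √((a·t_r)² + 2a·d) = −5.880 + √(34.574 + 382.20) = 14.5350 m/s.
14.5350 m/s ÷ 0.44704 = 32.514 mph.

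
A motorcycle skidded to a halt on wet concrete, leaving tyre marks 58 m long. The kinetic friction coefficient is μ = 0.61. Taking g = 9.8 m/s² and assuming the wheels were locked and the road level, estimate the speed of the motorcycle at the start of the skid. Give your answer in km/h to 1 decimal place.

Deceleration a = μg = 0.61 × 9.8 = 5.978 m/s².
v = √(2a·d) = √(2 × 5.978 × 58) = √693.448 = 26.3334 m/s.
= 26.3334 × 3.6 = 94.800 km/h.

Initial speed ≈ 94.8 km/h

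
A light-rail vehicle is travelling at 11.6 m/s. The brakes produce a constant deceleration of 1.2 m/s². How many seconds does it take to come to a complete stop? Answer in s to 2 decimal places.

Braking time ≈ 9.67 s

Braking time = v/a = 11.6000 / 1.200 = 9.667 s.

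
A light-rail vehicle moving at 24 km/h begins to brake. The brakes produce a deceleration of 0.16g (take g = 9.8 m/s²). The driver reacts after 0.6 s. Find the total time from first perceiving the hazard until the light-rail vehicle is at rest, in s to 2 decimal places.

24 km/h ÷ 3.6 = 6.6667 m/s.
a = 0.16 × 9.8 = 1.568 m/s².
Braking time = v/a = 6.6667 / 1.568 = 4.252 s.
Total = 0.6 + 4.252 = 4.852 s.

Total time ≈ 4.85 s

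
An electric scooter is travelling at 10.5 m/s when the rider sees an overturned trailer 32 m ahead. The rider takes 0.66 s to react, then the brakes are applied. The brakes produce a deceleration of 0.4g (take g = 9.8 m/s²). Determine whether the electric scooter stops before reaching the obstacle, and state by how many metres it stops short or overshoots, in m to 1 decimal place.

Yes — it stops 11.0 m short of the obstacle

a = 0.4 × 9.8 = 3.920 m/s².
Reaction distance = 10.5000 × 0.66 = 6.930 m.
Braking distance = v²/(2a) = 110.250 / 7.840 = 14.062 m.
Total stopping distance = 6.930 + 14.062 = 20.992 m, vs 32 m available — it stops with 32 − 20.992 = 11.008 m to spare.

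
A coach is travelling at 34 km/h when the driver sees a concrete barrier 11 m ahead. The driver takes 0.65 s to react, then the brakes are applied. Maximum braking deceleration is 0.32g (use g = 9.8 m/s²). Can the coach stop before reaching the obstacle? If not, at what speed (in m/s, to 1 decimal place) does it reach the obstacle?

No — it strikes the obstacle at 7.7 m/s

34 km/h ÷ 3.6 = 9.4444 m/s.
a = 0.32 × 9.8 = 3.136 m/s².
Reaction distance = 9.4444 × 0.65 = 6.139 m.
Braking distance needed to stop: v²/(2a) = 89.197 / 6.272 = 14.221 m, so total needed = 6.139 + 14.221 = 20.360 m > 11 m — it cannot stop.
Distance remaining when braking begins: 11 − 6.139 = 4.861 m.
v² = v₀² − 2a·d = 89.197 − 2 × 3.136 × 4.861 = 58.709 m²/s².
v = √58.709 = 7.662 m/s.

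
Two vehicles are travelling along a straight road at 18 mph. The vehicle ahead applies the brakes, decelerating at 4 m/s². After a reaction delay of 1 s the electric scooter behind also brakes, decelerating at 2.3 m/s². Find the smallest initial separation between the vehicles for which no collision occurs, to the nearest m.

Minimum gap ≈ 14 m

18 mph × 0.44704 = 8.0467 m/s.
Leader travels v²/(2a_L) = 64.749 / 8.000 = 8.094 m before stopping.
Follower covers v·t_r = 8.0467 × 1 = 8.047 m while reacting, then v²/(2a_F) = 64.749 / 4.600 = 14.076 m while braking, for a total of 8.047 + 14.076 = 22.123 m.
Since a_F ≤ a_L and the follower starts braking later, the follower is never slower than the leader, so the closest approach is when both have stopped.
Minimum gap = 22.123 − 8.094 = 14.029 m.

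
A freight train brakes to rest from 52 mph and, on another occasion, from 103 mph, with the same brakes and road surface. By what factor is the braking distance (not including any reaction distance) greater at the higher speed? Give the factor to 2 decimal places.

Braking distance d = v²/(2a), so with a fixed, d ∝ v².
Factor = (103/52)² = 1.9808² = 3.9236.

Factor ≈ 3.92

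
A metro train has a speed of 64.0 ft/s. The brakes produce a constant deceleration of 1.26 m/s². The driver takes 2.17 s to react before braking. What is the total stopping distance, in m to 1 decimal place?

64 ft/s × 0.3048 = 19.5072 m/s.
Reaction distance = v·t_r = 19.5072 × 2.17 = 42.331 m.
Braking distance = v²/(2a) = 19.5072² / (2 × 1.260) = 380.531 / 2.520 = 151.004 m.
Total = 42.331 + 151.004 = 193.335 m.

Total stopping distance ≈ 193.3 m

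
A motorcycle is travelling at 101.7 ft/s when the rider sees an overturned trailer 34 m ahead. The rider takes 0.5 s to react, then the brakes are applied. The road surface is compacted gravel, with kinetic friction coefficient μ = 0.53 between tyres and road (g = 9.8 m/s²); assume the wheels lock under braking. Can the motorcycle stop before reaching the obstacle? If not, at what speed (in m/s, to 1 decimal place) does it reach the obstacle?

No — it strikes the obstacle at 27.7 m/s

101.7 ft/s × 0.3048 = 30.9982 m/s.
a = μg = 0.53 × 9.8 = 5.194 m/s².
Reaction distance = 30.9982 × 0.5 = 15.499 m.
Braking distance needed to stop: v²/(2a) = 960.888 / 10.388 = 92.500 m, so total needed = 15.499 + 92.500 = 107.999 m > 34 m — it cannot stop.
Distance remaining when braking begins: 34 − 15.499 = 18.501 m.
v² = v₀² − 2a·d = 960.888 − 2 × 5.194 × 18.501 = 768.700 m²/s².
v = √768.700 = 27.725 m/s.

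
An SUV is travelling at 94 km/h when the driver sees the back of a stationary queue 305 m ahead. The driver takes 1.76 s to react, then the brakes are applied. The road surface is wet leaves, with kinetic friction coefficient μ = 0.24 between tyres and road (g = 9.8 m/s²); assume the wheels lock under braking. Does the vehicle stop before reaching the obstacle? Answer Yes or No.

94 km/h ÷ 3.6 = 26.1111 m/s.
a = μg = 0.24 × 9.8 = 2.352 m/s².
Reaction distance = 26.1111 × 1.76 = 45.956 m.
Braking distance = v²/(2a) = 681.790 / 4.704 = 144.938 m.
Total stopping distance = 45.956 + 144.938 = 190.894 m, vs 305 m available — it stops with 305 − 190.894 = 114.106 m to spare.

Yes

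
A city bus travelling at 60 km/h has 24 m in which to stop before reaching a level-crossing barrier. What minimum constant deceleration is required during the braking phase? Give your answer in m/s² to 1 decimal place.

60 km/h ÷ 3.6 = 16.6667 m/s.
v² = 2a·d ⇒ a = v²/(2d) = 16.6667² / (2 × 24.000) = 277.779 / 48.000 = 5.7871 m/s².

Required deceleration ≈ 5.8 m/s²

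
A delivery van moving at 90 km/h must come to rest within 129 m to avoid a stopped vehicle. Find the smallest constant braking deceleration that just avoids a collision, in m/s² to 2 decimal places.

90 km/h ÷ 3.6 = 25.0000 m/s.
v² = 2a·d ⇒ a = v²/(2d) = 25.0000² / (2 × 129.000) = 625.000 / 258.000 = 2.4225 m/s².

Required deceleration ≈ 2.42 m/s²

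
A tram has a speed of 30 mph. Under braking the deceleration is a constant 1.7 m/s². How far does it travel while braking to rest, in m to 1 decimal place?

Braking distance ≈ 52.9 m

30 mph × 0.44704 = 13.4112 m/s.
Braking distance = v²/(2a) = 13.4112² / (2 × 1.700) = 179.860 / 3.400 = 52.900 m.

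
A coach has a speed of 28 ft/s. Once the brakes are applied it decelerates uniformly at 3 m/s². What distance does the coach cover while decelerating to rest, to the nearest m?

28 ft/s × 0.3048 = 8.5344 m/s.
Braking distance = v²/(2a) = 8.5344² / (2 × 3.000) = 72.836 / 6.000 = 12.139 m.

Braking distance ≈ 12 m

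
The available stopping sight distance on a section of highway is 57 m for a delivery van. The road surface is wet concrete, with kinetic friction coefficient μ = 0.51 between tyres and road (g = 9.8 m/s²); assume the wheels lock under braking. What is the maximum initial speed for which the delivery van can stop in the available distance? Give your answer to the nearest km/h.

Maximum speed ≈ 86 km/h

a = μg = 0.51 × 9.8 = 4.998 m/s².
v²/(2a) = d ⇒ v = √(2 × 4.998 × 57) = √569.77 = 23.8699 m/s.
23.8699 m/s × 3.6 = 85.932 km/h.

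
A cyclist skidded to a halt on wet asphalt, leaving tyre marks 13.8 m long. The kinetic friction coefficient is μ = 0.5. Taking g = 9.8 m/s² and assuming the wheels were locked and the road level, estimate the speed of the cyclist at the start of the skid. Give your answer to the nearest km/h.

Deceleration a = μg = 0.5 × 9.8 = 4.900 m/s².
v = √(2a·d) = √(2 × 4.900 × 13.8) = √135.240 = 11.6293 m/s.
= 11.6293 × 3.6 = 41.865 km/h.

Initial speed ≈ 42 km/h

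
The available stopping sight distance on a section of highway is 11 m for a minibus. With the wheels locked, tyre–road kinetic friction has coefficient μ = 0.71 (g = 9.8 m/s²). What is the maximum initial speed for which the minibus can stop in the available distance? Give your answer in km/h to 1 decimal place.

Maximum speed ≈ 44.5 km/h

a = μg = 0.71 × 9.8 = 6.958 m/s².
v²/(2a) = d ⇒ v = √(2 × 6.958 × 11) = √153.08 = 12.3726 m/s.
12.3726 m/s × 3.6 = 44.541 km/h.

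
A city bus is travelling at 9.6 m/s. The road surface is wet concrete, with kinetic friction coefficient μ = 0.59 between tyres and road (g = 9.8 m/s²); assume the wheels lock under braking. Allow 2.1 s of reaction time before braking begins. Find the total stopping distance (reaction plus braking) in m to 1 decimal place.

a = μg = 0.59 × 9.8 = 5.782 m/s².
Reaction distance = v·t_r = 9.6000 × 2.1 = 20.160 m.
Braking distance = v²/(2a) = 9.6000² / (2 × 5.782) = 92.160 / 11.564 = 7.970 m.
Total = 20.160 + 7.970 = 28.130 m.

Total stopping distance ≈ 28.1 m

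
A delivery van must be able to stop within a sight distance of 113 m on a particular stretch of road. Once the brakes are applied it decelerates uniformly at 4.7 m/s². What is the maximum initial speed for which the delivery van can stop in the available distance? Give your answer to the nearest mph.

v²/(2a) = d ⇒ v = √(2 × 4.700 × 113) = √1062.20 = 32.5914 m/s.
32.5914 m/s ÷ 0.44704 = 72.905 mph.

Maximum speed ≈ 73 mph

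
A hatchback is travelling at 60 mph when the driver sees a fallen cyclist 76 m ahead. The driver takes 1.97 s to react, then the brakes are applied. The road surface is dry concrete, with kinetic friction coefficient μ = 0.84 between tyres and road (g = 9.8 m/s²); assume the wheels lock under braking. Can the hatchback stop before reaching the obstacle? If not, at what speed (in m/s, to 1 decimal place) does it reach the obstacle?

No — it strikes the obstacle at 18.4 m/s

60 mph × 0.44704 = 26.8224 m/s.
a = μg = 0.84 × 9.8 = 8.232 m/s².
Reaction distance = 26.8224 × 1.97 = 52.840 m.
Braking distance needed to stop: v²/(2a) = 719.441 / 16.464 = 43.698 m, so total needed = 52.840 + 43.698 = 96.538 m > 76 m — it cannot stop.
Distance remaining when braking begins: 76 − 52.840 = 23.160 m.
v² = v₀² − 2a·d = 719.441 − 2 × 8.232 × 23.160 = 338.135 m²/s².
v = √338.135 = 18.388 m/s.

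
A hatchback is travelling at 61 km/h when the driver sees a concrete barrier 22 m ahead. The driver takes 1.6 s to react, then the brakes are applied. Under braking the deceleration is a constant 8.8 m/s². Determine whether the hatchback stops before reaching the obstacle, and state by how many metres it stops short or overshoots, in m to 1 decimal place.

61 km/h ÷ 3.6 = 16.9444 m/s.
Reaction distance = 16.9444 × 1.6 = 27.111 m.
Braking distance = v²/(2a) = 287.113 / 17.600 = 16.313 m.
Total stopping distance = 27.111 + 16.313 = 43.424 m, vs 22 m available — it cannot stop in time and overshoots by 43.424 − 22 = 21.424 m.

No — it overshoots by 21.4 m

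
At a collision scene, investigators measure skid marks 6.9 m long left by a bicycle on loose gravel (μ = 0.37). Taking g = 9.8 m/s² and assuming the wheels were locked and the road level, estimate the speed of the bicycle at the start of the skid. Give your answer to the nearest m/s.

Deceleration a = μg = 0.37 × 9.8 = 3.626 m/s².
v = √(2a·d) = √(2 × 3.626 × 6.9) = √50.039 = 7.0738 m/s.

Initial speed ≈ 7 m/s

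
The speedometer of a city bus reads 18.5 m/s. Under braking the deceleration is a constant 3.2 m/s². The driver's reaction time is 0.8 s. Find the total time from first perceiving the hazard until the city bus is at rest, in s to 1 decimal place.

Total time ≈ 6.6 s

Braking time = v/a = 18.5000 / 3.200 = 5.781 s.
Total = 0.8 + 5.781 = 6.581 s.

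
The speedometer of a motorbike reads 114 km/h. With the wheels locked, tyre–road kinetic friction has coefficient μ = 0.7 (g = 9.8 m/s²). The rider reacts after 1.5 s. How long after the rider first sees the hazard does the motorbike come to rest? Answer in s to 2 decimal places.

Total time ≈ 6.12 s

114 km/h ÷ 3.6 = 31.6667 m/s.
a = μg = 0.7 × 9.8 = 6.860 m/s².
Braking time = v/a = 31.6667 / 6.860 = 4.616 s.
Total = 1.5 + 4.616 = 6.116 s.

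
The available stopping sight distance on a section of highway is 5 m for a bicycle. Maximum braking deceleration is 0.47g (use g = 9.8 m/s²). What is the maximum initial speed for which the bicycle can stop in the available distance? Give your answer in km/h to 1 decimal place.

Maximum speed ≈ 24.4 km/h

a = 0.47 × 9.8 = 4.606 m/s².
v²/(2a) = d ⇒ v = √(2 × 4.606 × 5) = √46.06 = 6.7868 m/s.
6.7868 m/s × 3.6 = 24.432 km/h.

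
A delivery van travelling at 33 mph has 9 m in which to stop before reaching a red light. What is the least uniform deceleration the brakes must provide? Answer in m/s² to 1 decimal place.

Required deceleration ≈ 12.1 m/s²

33 mph × 0.44704 = 14.7523 m/s.
v² = 2a·d ⇒ a = v²/(2d) = 14.7523² / (2 × 9.000) = 217.630 / 18.000 = 12.0906 m/s².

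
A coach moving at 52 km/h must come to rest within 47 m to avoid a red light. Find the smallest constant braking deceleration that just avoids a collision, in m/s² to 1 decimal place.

52 km/h ÷ 3.6 = 14.4444 m/s.
v² = 2a·d ⇒ a = v²/(2d) = 14.4444² / (2 × 47.000) = 208.641 / 94.000 = 2.2196 m/s².

Required deceleration ≈ 2.2 m/s²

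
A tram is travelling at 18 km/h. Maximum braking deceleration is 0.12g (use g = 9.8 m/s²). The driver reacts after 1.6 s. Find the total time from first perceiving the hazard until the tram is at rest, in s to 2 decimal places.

18 km/h ÷ 3.6 = 5.0000 m/s.
a = 0.12 × 9.8 = 1.176 m/s².
Braking time = v/a = 5.0000 / 1.176 = 4.252 s.
Total = 1.6 + 4.252 = 5.852 s.

Total time ≈ 5.85 s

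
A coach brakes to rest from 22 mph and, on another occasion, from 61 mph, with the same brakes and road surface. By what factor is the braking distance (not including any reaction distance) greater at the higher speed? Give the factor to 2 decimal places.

Factor ≈ 7.69

Braking distance d = v²/(2a), so with a fixed, d ∝ v².
Factor = (61/22)² = 2.7727² = 7.6879.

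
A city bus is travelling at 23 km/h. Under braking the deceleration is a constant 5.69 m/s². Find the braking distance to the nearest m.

23 km/h ÷ 3.6 = 6.3889 m/s.
Braking distance = v²/(2a) = 6.3889² / (2 × 5.690) = 40.818 / 11.380 = 3.587 m.

Braking distance ≈ 4 m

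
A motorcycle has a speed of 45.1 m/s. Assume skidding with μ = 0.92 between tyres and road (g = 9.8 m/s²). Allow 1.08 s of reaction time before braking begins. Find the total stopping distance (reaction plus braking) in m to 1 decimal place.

Total stopping distance ≈ 161.5 m

a = μg = 0.92 × 9.8 = 9.016 m/s².
Reaction distance = v·t_r = 45.1000 × 1.08 = 48.708 m.
Braking distance = v²/(2a) = 45.1000² / (2 × 9.016) = 2034.010 / 18.032 = 112.800 m.
Total = 48.708 + 112.800 = 161.508 m.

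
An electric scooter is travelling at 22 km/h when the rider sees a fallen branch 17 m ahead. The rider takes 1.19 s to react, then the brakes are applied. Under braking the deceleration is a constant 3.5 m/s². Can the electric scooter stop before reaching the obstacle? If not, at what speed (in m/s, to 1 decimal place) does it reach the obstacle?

22 km/h ÷ 3.6 = 6.1111 m/s.
Reaction distance = 6.1111 × 1.19 = 7.272 m.
Braking distance = v²/(2a) = 37.346 / 7.000 = 5.335 m.
Total stopping distance = 7.272 + 5.335 = 12.607 m, vs 17 m available — it stops with 17 − 12.607 = 4.393 m to spare.

Yes — it stops about 4.4 m short of the obstacle, so it never reaches it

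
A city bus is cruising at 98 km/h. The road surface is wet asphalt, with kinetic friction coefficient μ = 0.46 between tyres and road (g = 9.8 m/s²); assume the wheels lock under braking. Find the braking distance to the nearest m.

98 km/h ÷ 3.6 = 27.2222 m/s.
a = μg = 0.46 × 9.8 = 4.508 m/s².
Braking distance = v²/(2a) = 27.2222² / (2 × 4.508) = 741.048 / 9.016 = 82.193 m.

Braking distance ≈ 82 m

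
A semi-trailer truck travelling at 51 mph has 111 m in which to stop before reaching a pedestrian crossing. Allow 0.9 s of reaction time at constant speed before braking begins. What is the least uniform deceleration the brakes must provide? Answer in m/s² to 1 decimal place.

Required deceleration ≈ 2.9 m/s²

51 mph × 0.44704 = 22.7990 m/s.
Distance covered during reaction = 22.7990 × 0.9 = 20.519 m.
Distance available for braking: 111 − 20.519 = 90.481 m.
v² = 2a·d ⇒ a = v²/(2d) = 22.7990² / (2 × 90.481) = 519.794 / 180.962 = 2.8724 m/s².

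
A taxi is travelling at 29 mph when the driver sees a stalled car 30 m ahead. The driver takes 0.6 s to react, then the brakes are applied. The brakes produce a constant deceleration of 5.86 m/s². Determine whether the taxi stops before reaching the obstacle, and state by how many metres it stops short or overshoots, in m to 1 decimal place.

29 mph × 0.44704 = 12.9642 m/s.
Reaction distance = 12.9642 × 0.6 = 7.779 m.
Braking distance = v²/(2a) = 168.070 / 11.720 = 14.340 m.
Total stopping distance = 7.779 + 14.340 = 22.119 m, vs 30 m available — it stops with 30 − 22.119 = 7.881 m to spare.

Yes — it stops 7.9 m short of the obstacle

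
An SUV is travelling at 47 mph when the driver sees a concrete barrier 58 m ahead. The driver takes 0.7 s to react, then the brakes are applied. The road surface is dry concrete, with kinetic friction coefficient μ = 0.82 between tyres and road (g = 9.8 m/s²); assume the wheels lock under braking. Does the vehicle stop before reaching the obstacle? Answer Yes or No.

47 mph × 0.44704 = 21.0109 m/s.
a = μg = 0.82 × 9.8 = 8.036 m/s².
Reaction distance = 21.0109 × 0.7 = 14.708 m.
Braking distance = v²/(2a) = 441.458 / 16.072 = 27.468 m.
Total stopping distance = 14.708 + 27.468 = 42.176 m, vs 58 m available — it stops with 58 − 42.176 = 15.824 m to spare.

Yes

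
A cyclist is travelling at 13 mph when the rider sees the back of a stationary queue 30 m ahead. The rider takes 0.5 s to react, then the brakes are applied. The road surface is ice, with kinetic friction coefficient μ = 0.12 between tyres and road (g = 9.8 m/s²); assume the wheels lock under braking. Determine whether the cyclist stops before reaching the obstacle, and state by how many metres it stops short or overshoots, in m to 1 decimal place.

13 mph × 0.44704 = 5.8115 m/s.
a = μg = 0.12 × 9.8 = 1.176 m/s².
Reaction distance = 5.8115 × 0.5 = 2.906 m.
Braking distance = v²/(2a) = 33.774 / 2.352 = 14.360 m.
Total stopping distance = 2.906 + 14.360 = 17.266 m, vs 30 m available — it stops with 30 − 17.266 = 12.734 m to spare.

Yes — it stops 12.7 m short of the obstacle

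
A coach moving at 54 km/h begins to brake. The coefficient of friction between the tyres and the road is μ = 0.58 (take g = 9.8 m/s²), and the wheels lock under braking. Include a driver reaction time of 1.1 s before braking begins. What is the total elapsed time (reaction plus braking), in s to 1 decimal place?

54 km/h ÷ 3.6 = 15.0000 m/s.
a = μg = 0.58 × 9.8 = 5.684 m/s².
Braking time = v/a = 15.0000 / 5.684 = 2.639 s.
Total = 1.1 + 2.639 = 3.739 s.

Total time ≈ 3.7 s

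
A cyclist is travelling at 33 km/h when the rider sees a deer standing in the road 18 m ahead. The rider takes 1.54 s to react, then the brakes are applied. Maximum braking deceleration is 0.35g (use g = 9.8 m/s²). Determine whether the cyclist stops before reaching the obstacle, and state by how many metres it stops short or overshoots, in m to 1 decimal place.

33 km/h ÷ 3.6 = 9.1667 m/s.
a = 0.35 × 9.8 = 3.430 m/s².
Reaction distance = 9.1667 × 1.54 = 14.117 m.
Braking distance = v²/(2a) = 84.028 / 6.860 = 12.249 m.
Total stopping distance = 14.117 + 12.249 = 26.366 m, vs 18 m available — it cannot stop in time and overshoots by 26.366 − 18 = 8.366 m.

No — it overshoots by 8.4 m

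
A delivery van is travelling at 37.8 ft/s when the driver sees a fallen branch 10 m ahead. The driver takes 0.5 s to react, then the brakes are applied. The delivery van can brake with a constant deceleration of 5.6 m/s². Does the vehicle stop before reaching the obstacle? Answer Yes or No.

37.8 ft/s × 0.3048 = 11.5214 m/s.
Reaction distance = 11.5214 × 0.5 = 5.761 m.
Braking distance = v²/(2a) = 132.743 / 11.200 = 11.852 m.
Total stopping distance = 5.761 + 11.852 = 17.613 m, vs 10 m available — it cannot stop in time and overshoots by 17.613 − 10 = 7.613 m.

No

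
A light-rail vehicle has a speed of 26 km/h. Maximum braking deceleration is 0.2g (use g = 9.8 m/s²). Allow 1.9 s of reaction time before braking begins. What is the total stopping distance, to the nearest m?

Total stopping distance ≈ 27 m

26 km/h ÷ 3.6 = 7.2222 m/s.
a = 0.2 × 9.8 = 1.960 m/s².
Reaction distance = v·t_r = 7.2222 × 1.9 = 13.722 m.
Braking distance = v²/(2a) = 7.2222² / (2 × 1.960) = 52.160 / 3.920 = 13.306 m.
Total = 13.722 + 13.306 = 27.028 m.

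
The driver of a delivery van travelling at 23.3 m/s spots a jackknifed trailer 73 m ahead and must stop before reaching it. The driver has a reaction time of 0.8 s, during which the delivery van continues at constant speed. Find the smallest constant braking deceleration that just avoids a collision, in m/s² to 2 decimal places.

Required deceleration ≈ 4.99 m/s²

Distance covered during reaction = 23.3000 × 0.8 = 18.640 m.
Distance available for braking: 73 − 18.640 = 54.360 m.
v² = 2a·d ⇒ a = v²/(2d) = 23.3000² / (2 × 54.360) = 542.890 / 108.720 = 4.9935 m/s².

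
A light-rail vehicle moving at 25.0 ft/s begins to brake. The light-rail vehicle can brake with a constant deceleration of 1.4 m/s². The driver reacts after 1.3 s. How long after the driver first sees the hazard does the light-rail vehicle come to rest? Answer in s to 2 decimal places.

25 ft/s × 0.3048 = 7.6200 m/s.
Braking time = v/a = 7.6200 / 1.400 = 5.443 s.
Total = 1.3 + 5.443 = 6.743 s.

Total time ≈ 6.74 s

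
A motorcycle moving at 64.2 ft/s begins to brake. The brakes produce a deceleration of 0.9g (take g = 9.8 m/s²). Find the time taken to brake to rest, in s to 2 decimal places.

64.2 ft/s × 0.3048 = 19.5682 m/s.
a = 0.9 × 9.8 = 8.820 m/s².
Braking time = v/a = 19.5682 / 8.820 = 2.219 s.

Braking time ≈ 2.22 s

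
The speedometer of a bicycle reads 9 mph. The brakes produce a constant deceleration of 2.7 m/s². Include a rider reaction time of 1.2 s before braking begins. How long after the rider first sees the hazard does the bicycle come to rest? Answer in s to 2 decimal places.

9 mph × 0.44704 = 4.0234 m/s.
Braking time = v/a = 4.0234 / 2.700 = 1.490 s.
Total = 1.2 + 1.490 = 2.690 s.

Total time ≈ 2.69 s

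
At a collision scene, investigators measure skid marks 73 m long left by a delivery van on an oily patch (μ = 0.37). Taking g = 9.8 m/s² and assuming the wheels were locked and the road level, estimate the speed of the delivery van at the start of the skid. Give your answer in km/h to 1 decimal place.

Deceleration a = μg = 0.37 × 9.8 = 3.626 m/s².
v = √(2a·d) = √(2 × 3.626 × 73) = √529.396 = 23.0086 m/s.
= 23.0086 × 3.6 = 82.831 km/h.

Initial speed ≈ 82.8 km/h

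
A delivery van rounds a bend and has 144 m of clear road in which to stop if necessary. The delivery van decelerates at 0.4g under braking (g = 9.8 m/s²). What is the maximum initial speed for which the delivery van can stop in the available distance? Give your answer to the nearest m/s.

a = 0.4 × 9.8 = 3.920 m/s².
v²/(2a) = d ⇒ v = √(2 × 3.920 × 144) = √1128.96 = 33.6000 m/s.

Maximum speed ≈ 34 m/s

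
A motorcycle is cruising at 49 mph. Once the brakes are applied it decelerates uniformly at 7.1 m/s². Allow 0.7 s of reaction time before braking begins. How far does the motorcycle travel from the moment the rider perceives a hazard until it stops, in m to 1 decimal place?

49 mph × 0.44704 = 21.9050 m/s.
Reaction distance = v·t_r = 21.9050 × 0.7 = 15.333 m.
Braking distance = v²/(2a) = 21.9050² / (2 × 7.100) = 479.829 / 14.200 = 33.791 m.
Total = 15.333 + 33.791 = 49.124 m.

Total stopping distance ≈ 49.1 m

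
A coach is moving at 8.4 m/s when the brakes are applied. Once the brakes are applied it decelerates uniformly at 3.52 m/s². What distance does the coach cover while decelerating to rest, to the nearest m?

Braking distance ≈ 10 m

Braking distance = v²/(2a) = 8.4000² / (2 × 3.520) = 70.560 / 7.040 = 10.023 m.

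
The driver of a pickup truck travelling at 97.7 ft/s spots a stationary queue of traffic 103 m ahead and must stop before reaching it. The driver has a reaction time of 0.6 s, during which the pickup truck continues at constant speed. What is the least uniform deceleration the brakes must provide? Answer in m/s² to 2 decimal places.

Required deceleration ≈ 5.21 m/s²

97.7 ft/s × 0.3048 = 29.7790 m/s.
Distance covered during reaction = 29.7790 × 0.6 = 17.867 m.
Distance available for braking: 103 − 17.867 = 85.133 m.
v² = 2a·d ⇒ a = v²/(2d) = 29.7790² / (2 × 85.133) = 886.789 / 170.266 = 5.2083 m/s².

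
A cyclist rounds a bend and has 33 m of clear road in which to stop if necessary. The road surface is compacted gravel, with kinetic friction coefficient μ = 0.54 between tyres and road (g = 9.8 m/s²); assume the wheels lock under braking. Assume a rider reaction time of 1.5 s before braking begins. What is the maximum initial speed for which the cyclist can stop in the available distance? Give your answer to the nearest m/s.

a = μg = 0.54 × 9.8 = 5.292 m/s².
Stopping distance: v·t_r + v²/(2a) = 33 with t_r = 1.5 s and a = 5.292 m/s².
So v² + 15.876 v − 349.27 = 0.
Positive root: v = −a·t_r + √((a·t_r)² + 2a·d) = −7.938 + √(63.012 + 349.27) = 12.3667 m/s.

Maximum speed ≈ 12 m/s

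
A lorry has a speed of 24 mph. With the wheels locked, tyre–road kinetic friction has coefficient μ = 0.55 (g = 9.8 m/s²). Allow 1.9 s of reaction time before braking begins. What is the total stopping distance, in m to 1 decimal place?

Total stopping distance ≈ 31.1 m

24 mph × 0.44704 = 10.7290 m/s.
a = μg = 0.55 × 9.8 = 5.390 m/s².
Reaction distance = v·t_r = 10.7290 × 1.9 = 20.385 m.
Braking distance = v²/(2a) = 10.7290² / (2 × 5.390) = 115.111 / 10.780 = 10.678 m.
Total = 20.385 + 10.678 = 31.063 m.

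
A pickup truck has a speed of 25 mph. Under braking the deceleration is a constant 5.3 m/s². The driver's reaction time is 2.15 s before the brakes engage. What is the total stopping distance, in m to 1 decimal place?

25 mph × 0.44704 = 11.1760 m/s.
Reaction distance = v·t_r = 11.1760 × 2.15 = 24.028 m.
Braking distance = v²/(2a) = 11.1760² / (2 × 5.300) = 124.903 / 10.600 = 11.783 m.
Total = 24.028 + 11.783 = 35.811 m.

Total stopping distance ≈ 35.8 m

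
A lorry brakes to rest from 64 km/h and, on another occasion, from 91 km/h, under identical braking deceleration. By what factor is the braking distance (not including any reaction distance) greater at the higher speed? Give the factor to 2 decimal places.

Braking distance d = v²/(2a), so with a fixed, d ∝ v².
Factor = (91/64)² = 1.4219² = 2.0218.

Factor ≈ 2.02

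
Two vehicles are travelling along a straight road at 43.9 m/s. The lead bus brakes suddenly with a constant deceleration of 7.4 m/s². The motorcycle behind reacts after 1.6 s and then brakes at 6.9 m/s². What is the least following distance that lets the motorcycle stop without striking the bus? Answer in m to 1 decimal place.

Leader travels v²/(2a_L) = 1927.210 / 14.800 = 130.217 m before stopping.
Follower covers v·t_r = 43.9000 × 1.6 = 70.240 m while reacting, then v²/(2a_F) = 1927.210 / 13.800 = 139.653 m while braking, for a total of 70.240 + 139.653 = 209.893 m.
Since a_F ≤ a_L and the follower starts braking later, the follower is never slower than the leader, so the closest approach is when both have stopped.
Minimum gap = 209.893 − 130.217 = 79.676 m.

Minimum gap ≈ 79.7 m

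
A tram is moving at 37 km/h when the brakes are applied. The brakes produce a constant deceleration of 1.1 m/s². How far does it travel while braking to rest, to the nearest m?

37 km/h ÷ 3.6 = 10.2778 m/s.
Braking distance = v²/(2a) = 10.2778² / (2 × 1.100) = 105.633 / 2.200 = 48.015 m.

Braking distance ≈ 48 m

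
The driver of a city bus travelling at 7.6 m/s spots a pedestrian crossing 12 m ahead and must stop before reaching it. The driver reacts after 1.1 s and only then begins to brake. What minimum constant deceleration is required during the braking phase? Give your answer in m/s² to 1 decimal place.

Distance covered during reaction = 7.6000 × 1.1 = 8.360 m.
Distance available for braking: 12 − 8.360 = 3.640 m.
v² = 2a·d ⇒ a = v²/(2d) = 7.6000² / (2 × 3.640) = 57.760 / 7.280 = 7.9341 m/s².

Required deceleration ≈ 7.9 m/s²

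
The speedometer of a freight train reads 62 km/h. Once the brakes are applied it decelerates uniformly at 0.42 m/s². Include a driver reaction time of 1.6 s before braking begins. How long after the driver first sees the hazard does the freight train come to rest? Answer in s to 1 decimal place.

62 km/h ÷ 3.6 = 17.2222 m/s.
Braking time = v/a = 17.2222 / 0.420 = 41.005 s.
Total = 1.6 + 41.005 = 42.605 s.

Total time ≈ 42.6 s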